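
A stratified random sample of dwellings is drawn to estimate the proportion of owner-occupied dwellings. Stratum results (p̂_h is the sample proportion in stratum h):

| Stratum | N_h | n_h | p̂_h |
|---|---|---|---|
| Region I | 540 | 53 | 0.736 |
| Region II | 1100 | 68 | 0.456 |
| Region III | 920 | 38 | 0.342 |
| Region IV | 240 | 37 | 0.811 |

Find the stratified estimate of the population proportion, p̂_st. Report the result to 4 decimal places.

N = 2800; stratum weights W_h = N_h/N.
p̂_st = Σ W_h p̂_h = (540·0.736 + 1100·0.456 + 920·0.342 + 240·0.811)/2800 = 0.50297

p̂_st ≈ 0.5030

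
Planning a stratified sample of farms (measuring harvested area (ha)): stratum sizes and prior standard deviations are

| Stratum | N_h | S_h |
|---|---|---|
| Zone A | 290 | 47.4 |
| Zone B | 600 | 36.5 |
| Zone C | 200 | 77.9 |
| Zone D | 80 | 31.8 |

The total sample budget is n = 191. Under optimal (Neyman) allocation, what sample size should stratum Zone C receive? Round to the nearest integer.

55

Neyman allocation: n_h = n · N_h S_h / Σ N_i S_i, with n = 191.
  stratum Zone A: N_h·S_h = 290·47.4 = 13746.00
  stratum Zone B: N_h·S_h = 600·36.5 = 21900.00
  stratum Zone C: N_h·S_h = 200·77.9 = 15580.00
  stratum Zone D: N_h·S_h = 80·31.8 = 2544.00
Σ N_h S_h = 53770.00
n for stratum Zone C = 191·15580.00/53770.00 = 55.343 → 55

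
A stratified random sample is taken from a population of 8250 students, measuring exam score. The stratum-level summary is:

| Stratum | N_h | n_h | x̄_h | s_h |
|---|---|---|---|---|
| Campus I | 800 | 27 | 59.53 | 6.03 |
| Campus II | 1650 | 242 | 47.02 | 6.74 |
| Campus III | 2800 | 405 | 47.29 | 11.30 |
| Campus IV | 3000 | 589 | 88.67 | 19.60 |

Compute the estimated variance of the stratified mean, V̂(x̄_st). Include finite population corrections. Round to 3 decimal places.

V̂(x̄_st) ≈ 0.119

V̂(x̄_st) = Σ W_h² (1 − n_h/N_h) s_h²/n_h, with W_h = N_h/N and N = 8250:
  stratum Campus I: (800/8250)²·(1 − 27/800)·6.03²/27 = 0.0122358
  stratum Campus II: (1650/8250)²·(1 − 242/1650)·6.74²/242 = 0.00640742
  stratum Campus III: (2800/8250)²·(1 − 405/2800)·11.30²/405 = 0.031064
  stratum Campus IV: (3000/8250)²·(1 − 589/3000)·19.60²/589 = 0.0693118
V̂(x̄_st) = 0.119019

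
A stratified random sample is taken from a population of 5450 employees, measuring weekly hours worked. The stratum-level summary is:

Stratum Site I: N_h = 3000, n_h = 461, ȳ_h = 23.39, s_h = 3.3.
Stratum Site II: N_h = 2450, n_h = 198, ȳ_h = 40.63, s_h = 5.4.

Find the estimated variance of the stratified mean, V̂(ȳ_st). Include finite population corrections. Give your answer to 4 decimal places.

V̂(ȳ_st) = Σ W_h² (1 − n_h/N_h) s_h²/n_h, with W_h = N_h/N and N = 5450:
  stratum Site I: (3000/5450)²·(1 − 461/3000)·3.3²/461 = 0.00605784
  stratum Site II: (2450/5450)²·(1 − 198/2450)·5.4²/198 = 0.0273567
V̂(ȳ_st) = 0.0334145

V̂(ȳ_st) ≈ 0.0334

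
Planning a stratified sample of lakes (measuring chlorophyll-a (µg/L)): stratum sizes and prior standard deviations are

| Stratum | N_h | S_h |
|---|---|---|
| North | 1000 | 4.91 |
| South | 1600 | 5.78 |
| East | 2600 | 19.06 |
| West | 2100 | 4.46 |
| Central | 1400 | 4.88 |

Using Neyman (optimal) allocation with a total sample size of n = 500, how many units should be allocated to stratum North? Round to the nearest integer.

31

Neyman allocation: n_h = n · N_h S_h / Σ N_i S_i, with n = 500.
  stratum North: N_h·S_h = 1000·4.91 = 4910.00
  stratum South: N_h·S_h = 1600·5.78 = 9248.00
  stratum East: N_h·S_h = 2600·19.06 = 49556.00
  stratum West: N_h·S_h = 2100·4.46 = 9366.00
  stratum Central: N_h·S_h = 1400·4.88 = 6832.00
Σ N_h S_h = 79912.00
n for stratum North = 500·4910.00/79912.00 = 30.721 → 31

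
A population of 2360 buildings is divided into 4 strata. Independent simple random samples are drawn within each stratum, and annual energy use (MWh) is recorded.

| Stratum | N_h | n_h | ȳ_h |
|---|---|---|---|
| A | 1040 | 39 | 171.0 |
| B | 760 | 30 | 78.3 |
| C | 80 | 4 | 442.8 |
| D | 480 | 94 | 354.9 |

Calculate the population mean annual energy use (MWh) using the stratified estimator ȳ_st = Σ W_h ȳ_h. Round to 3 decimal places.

N = Σ N_h = 2360. Stratum weights W_h = N_h/N.
ȳ_st = (1040·171.0 + 760·78.3 + 80·442.8 + 480·354.9) / 2360 = 187.76441

ȳ_st ≈ 187.764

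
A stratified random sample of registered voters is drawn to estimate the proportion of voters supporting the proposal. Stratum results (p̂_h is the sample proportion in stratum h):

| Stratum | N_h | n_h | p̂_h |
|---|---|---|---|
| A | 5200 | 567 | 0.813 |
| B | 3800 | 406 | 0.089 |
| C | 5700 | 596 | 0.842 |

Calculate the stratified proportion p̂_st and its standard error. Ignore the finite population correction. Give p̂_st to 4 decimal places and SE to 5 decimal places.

p̂_st ≈ 0.6371, SE ≈ 0.00898

N = 14700; stratum weights W_h = N_h/N.
p̂_st = Σ W_h p̂_h = (5200·0.813 + 3800·0.089 + 5700·0.842)/14700 = 0.63709
V̂(p̂_st) = Σ W_h² p̂_h(1−p̂_h)/(n_h−1):
  stratum A: (5200/14700)²·0.813·0.187/566 = 3.36115e-05
  stratum B: (3800/14700)²·0.089·0.911/405 = 1.33778e-05
  stratum C: (5700/14700)²·0.842·0.158/595 = 3.36176e-05
V̂(p̂_st) = 8.0607e-05; SE = √V̂ = 0.00897814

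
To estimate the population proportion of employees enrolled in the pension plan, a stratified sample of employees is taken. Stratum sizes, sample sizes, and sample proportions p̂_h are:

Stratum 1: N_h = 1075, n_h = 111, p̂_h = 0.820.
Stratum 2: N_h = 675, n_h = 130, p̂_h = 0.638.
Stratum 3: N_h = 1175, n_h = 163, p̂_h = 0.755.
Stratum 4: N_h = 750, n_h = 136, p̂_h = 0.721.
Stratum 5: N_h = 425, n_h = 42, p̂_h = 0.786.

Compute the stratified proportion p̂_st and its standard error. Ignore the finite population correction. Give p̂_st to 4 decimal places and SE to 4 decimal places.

p̂_st ≈ 0.7498, SE ≈ 0.0181

N = 4100; stratum weights W_h = N_h/N.
p̂_st = Σ W_h p̂_h = (1075·0.820 + 675·0.638 + 1175·0.755 + 750·0.721 + 425·0.786)/4100 = 0.74977
V̂(p̂_st) = Σ W_h² p̂_h(1−p̂_h)/(n_h−1):
  stratum 1: (1075/4100)²·0.820·0.180/110 = 9.2245e-05
  stratum 2: (675/4100)²·0.638·0.362/129 = 4.85265e-05
  stratum 3: (1175/4100)²·0.755·0.245/162 = 9.37791e-05
  stratum 4: (750/4100)²·0.721·0.279/135 = 4.98609e-05
  stratum 5: (425/4100)²·0.786·0.214/41 = 4.40821e-05
V̂(p̂_st) = 0.000328494; SE = √V̂ = 0.0181244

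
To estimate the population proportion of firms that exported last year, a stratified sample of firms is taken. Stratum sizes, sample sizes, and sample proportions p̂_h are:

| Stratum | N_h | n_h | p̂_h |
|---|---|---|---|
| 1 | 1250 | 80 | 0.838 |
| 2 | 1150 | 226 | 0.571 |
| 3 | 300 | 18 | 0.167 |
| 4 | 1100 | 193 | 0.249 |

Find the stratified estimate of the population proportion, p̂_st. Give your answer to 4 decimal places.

N = 3800; stratum weights W_h = N_h/N.
p̂_st = Σ W_h p̂_h = (1250·0.838 + 1150·0.571 + 300·0.167 + 1100·0.249)/3800 = 0.53372

p̂_st ≈ 0.5337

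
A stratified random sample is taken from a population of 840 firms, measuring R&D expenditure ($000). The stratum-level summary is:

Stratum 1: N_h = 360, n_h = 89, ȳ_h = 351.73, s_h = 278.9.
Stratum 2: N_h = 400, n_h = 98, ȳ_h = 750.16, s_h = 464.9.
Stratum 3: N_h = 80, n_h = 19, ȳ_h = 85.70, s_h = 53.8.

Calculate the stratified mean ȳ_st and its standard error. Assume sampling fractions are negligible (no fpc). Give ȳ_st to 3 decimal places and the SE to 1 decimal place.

ȳ_st ≈ 516.122, SE ≈ 25.7

ȳ_st = Σ W_h ȳ_h = (360·351.73 + 400·750.16 + 80·85.70)/840 = 516.12238
V̂(ȳ_st) = Σ W_h² s_h²/n_h, with W_h = N_h/N and N = 840:
  stratum 1: (360/840)²·278.9²/89 = 160.529
  stratum 2: (400/840)²·464.9²/98 = 500.097
  stratum 3: (80/840)²·53.8²/19 = 1.38176
V̂(ȳ_st) = 662.008
SE(ȳ_st) = √662.008 = 25.7295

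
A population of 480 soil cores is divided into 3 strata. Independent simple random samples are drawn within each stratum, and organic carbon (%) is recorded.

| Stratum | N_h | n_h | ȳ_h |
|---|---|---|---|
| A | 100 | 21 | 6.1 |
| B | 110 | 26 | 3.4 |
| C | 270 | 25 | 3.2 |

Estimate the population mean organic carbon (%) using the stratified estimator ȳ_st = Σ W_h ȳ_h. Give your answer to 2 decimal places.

N = Σ N_h = 480. Stratum weights W_h = N_h/N.
ȳ_st = (100·6.1 + 110·3.4 + 270·3.2) / 480 = 3.8500

ȳ_st ≈ 3.85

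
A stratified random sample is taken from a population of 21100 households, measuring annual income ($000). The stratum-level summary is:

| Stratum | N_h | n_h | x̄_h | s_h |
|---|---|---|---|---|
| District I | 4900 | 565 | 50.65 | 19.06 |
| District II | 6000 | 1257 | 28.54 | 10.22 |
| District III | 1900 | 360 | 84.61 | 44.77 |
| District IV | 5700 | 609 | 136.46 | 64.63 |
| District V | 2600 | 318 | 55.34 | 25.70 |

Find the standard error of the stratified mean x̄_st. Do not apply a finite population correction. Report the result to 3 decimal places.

SE(x̄_st) ≈ 0.787

V̂(x̄_st) = Σ W_h² s_h²/n_h, with W_h = N_h/N and N = 21100:
  stratum District I: (4900/21100)²·19.06²/565 = 0.0346756
  stratum District II: (6000/21100)²·10.22²/1257 = 0.00671899
  stratum District III: (1900/21100)²·44.77²/360 = 0.0451454
  stratum District IV: (5700/21100)²·64.63²/609 = 0.500537
  stratum District V: (2600/21100)²·25.70²/318 = 0.031537
V̂(x̄_st) = 0.618614
SE(x̄_st) = √0.618614 = 0.78652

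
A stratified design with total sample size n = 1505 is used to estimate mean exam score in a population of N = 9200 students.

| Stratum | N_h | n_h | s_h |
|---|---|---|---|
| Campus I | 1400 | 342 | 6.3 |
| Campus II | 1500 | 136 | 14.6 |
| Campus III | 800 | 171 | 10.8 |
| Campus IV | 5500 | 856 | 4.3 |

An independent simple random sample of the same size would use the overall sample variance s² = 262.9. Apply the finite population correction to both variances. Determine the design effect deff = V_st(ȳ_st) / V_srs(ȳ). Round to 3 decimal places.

deff ≈ 0.346

V̂(ȳ_st) = Σ W_h² (1 − n_h/N_h) s_h²/n_h, with W_h = N_h/N and N = 9200:
  stratum Campus I: (1400/9200)²·(1 − 342/1400)·6.3²/342 = 0.00203092
  stratum Campus II: (1500/9200)²·(1 − 136/1500)·14.6²/136 = 0.0378876
  stratum Campus III: (800/9200)²·(1 − 171/800)·10.8²/171 = 0.00405524
  stratum Campus IV: (5500/9200)²·(1 − 856/5500)·4.3²/856 = 0.00651842
V_st = 0.0504922
V_srs = (1 − 1505/9200)·262.9/1505 = 0.146108
deff = V_st / V_srs = 0.0504922/0.146108 = 0.3456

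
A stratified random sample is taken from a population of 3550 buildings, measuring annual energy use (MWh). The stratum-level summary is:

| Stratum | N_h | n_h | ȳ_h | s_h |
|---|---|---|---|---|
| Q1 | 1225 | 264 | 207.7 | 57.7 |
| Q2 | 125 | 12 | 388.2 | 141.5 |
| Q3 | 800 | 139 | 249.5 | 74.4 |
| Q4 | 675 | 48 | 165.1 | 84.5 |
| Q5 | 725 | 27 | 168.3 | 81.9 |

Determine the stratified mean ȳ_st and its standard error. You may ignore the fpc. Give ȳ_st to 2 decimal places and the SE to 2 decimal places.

ȳ_st ≈ 207.33, SE ≈ 4.62

ȳ_st = Σ W_h ȳ_h = (1225·207.7 + 125·388.2 + 800·249.5 + 675·165.1 + 725·168.3)/3550 = 207.32887
V̂(ȳ_st) = Σ W_h² s_h²/n_h, with W_h = N_h/N and N = 3550:
  stratum Q1: (1225/3550)²·57.7²/264 = 1.50163
  stratum Q2: (125/3550)²·141.5²/12 = 2.06869
  stratum Q3: (800/3550)²·74.4²/139 = 2.02234
  stratum Q4: (675/3550)²·84.5²/48 = 5.37803
  stratum Q5: (725/3550)²·81.9²/27 = 10.3615
V̂(ȳ_st) = 21.3322
SE(ȳ_st) = √21.3322 = 4.61868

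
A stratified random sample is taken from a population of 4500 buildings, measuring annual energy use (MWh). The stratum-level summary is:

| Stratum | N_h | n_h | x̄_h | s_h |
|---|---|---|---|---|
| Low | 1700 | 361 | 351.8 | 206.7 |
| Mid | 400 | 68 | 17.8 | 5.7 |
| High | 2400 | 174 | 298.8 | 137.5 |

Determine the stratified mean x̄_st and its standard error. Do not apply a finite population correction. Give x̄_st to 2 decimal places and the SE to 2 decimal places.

x̄_st ≈ 293.84, SE ≈ 6.91

x̄_st = Σ W_h x̄_h = (1700·351.8 + 400·17.8 + 2400·298.8)/4500 = 293.84444
V̂(x̄_st) = Σ W_h² s_h²/n_h, with W_h = N_h/N and N = 4500:
  stratum Low: (1700/4500)²·206.7²/361 = 16.8907
  stratum Mid: (400/4500)²·5.7²/68 = 0.00377516
  stratum High: (2400/4500)²·137.5²/174 = 30.9068
V̂(x̄_st) = 47.8012
SE(x̄_st) = √47.8012 = 6.91384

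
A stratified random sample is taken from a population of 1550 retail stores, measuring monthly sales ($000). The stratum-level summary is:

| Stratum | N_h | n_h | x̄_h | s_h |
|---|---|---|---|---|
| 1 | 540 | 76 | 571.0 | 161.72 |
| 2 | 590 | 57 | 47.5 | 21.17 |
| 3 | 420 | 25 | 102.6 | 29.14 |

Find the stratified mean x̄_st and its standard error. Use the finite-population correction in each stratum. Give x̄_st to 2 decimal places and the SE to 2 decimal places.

x̄_st ≈ 244.81, SE ≈ 6.27

x̄_st = Σ W_h x̄_h = (540·571.0 + 590·47.5 + 420·102.6)/1550 = 244.81097
V̂(x̄_st) = Σ W_h² (1 − n_h/N_h) s_h²/n_h, with W_h = N_h/N and N = 1550:
  stratum 1: (540/1550)²·(1 − 76/540)·161.72²/76 = 35.8891
  stratum 2: (590/1550)²·(1 − 57/590)·21.17²/57 = 1.02916
  stratum 3: (420/1550)²·(1 − 25/420)·29.14²/25 = 2.34543
V̂(x̄_st) = 39.2637
SE(x̄_st) = √39.2637 = 6.26607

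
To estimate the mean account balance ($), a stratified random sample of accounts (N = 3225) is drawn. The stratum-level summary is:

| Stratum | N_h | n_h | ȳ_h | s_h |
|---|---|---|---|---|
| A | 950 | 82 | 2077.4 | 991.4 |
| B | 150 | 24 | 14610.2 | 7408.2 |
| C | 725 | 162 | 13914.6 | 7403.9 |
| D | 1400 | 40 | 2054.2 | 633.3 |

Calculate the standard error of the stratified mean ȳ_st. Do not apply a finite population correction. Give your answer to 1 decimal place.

SE(ȳ_st) ≈ 158.0

V̂(ȳ_st) = Σ W_h² s_h²/n_h, with W_h = N_h/N and N = 3225:
  stratum A: (950/3225)²·991.4²/82 = 1040.09
  stratum B: (150/3225)²·7408.2²/24 = 4946.95
  stratum C: (725/3225)²·7403.9²/162 = 17101
  stratum D: (1400/3225)²·633.3²/40 = 1889.54
V̂(ȳ_st) = 24977.6
SE(ȳ_st) = √24977.6 = 158.043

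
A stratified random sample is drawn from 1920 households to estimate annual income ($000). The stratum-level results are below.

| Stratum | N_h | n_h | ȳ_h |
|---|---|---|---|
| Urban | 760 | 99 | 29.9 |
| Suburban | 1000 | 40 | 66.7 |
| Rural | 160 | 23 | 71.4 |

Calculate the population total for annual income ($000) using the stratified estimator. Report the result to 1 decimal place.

τ̂_st ≈ 100848.0

τ̂_st = Σ N_h ȳ_h = 760·29.9 + 1000·66.7 + 160·71.4 = 100848.0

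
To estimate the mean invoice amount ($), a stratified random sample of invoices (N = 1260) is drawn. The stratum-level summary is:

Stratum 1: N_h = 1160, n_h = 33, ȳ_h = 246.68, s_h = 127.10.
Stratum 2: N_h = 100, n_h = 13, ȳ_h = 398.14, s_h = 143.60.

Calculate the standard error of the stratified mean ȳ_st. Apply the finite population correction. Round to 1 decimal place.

SE(ȳ_st) ≈ 20.3

V̂(ȳ_st) = Σ W_h² (1 − n_h/N_h) s_h²/n_h, with W_h = N_h/N and N = 1260:
  stratum 1: (1160/1260)²·(1 − 33/1160)·127.10²/33 = 403.105
  stratum 2: (100/1260)²·(1 − 13/100)·143.60²/13 = 8.69248
V̂(ȳ_st) = 411.797
SE(ȳ_st) = √411.797 = 20.2928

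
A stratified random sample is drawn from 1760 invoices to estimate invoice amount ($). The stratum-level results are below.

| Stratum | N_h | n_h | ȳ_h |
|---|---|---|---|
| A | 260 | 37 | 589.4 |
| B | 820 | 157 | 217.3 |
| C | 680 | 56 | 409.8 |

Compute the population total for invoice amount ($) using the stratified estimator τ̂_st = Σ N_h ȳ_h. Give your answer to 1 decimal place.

τ̂_st = Σ N_h ȳ_h = 260·589.4 + 820·217.3 + 680·409.8 = 610094.0

τ̂_st ≈ 610094.0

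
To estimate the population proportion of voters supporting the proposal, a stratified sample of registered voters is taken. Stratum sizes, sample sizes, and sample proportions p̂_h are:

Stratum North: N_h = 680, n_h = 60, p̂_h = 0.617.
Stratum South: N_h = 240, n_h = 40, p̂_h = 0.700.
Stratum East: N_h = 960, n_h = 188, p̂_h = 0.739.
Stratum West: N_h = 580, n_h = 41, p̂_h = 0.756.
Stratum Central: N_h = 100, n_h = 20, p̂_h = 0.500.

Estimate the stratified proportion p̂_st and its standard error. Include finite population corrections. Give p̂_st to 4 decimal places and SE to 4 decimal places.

p̂_st ≈ 0.6975, SE ≈ 0.0255

N = 2560; stratum weights W_h = N_h/N.
p̂_st = Σ W_h p̂_h = (680·0.617 + 240·0.700 + 960·0.739 + 580·0.756 + 100·0.500)/2560 = 0.69745
V̂(p̂_st) = Σ W_h² (1 − n_h/N_h) p̂_h(1−p̂_h)/(n_h−1):
  stratum North: (680/2560)²·(1 − 60/680)·0.617·0.383/59 = 0.000257663
  stratum South: (240/2560)²·(1 − 40/240)·0.700·0.300/39 = 3.94381e-05
  stratum East: (960/2560)²·(1 − 188/960)·0.739·0.261/187 = 0.000116641
  stratum West: (580/2560)²·(1 − 41/580)·0.756·0.244/40 = 0.000219983
  stratum Central: (100/2560)²·(1 − 20/100)·0.500·0.500/19 = 1.60619e-05
V̂(p̂_st) = 0.000649787; SE = √V̂ = 0.0254909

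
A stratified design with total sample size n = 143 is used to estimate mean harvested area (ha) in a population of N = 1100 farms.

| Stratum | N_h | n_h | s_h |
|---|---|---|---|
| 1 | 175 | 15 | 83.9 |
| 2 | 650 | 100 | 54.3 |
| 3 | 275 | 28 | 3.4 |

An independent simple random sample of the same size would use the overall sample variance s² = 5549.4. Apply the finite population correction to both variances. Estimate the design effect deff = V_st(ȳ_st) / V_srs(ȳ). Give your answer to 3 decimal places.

deff ≈ 0.580

V̂(ȳ_st) = Σ W_h² (1 − n_h/N_h) s_h²/n_h, with W_h = N_h/N and N = 1100:
  stratum 1: (175/1100)²·(1 − 15/175)·83.9²/15 = 10.8594
  stratum 2: (650/1100)²·(1 − 100/650)·54.3²/100 = 8.71145
  stratum 3: (275/1100)²·(1 − 28/275)·3.4²/28 = 0.0231763
V_st = 19.594
V_srs = (1 − 143/1100)·5549.4/143 = 33.7621
deff = V_st / V_srs = 19.594/33.7621 = 0.5804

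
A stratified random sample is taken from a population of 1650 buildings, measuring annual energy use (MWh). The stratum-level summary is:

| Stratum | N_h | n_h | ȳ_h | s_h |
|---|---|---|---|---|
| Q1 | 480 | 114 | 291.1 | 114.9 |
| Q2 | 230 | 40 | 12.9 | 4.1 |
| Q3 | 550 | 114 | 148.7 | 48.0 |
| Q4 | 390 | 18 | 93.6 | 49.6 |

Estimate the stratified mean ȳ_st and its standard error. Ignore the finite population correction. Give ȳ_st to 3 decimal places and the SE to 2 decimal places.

ȳ_st = Σ W_h ȳ_h = (480·291.1 + 230·12.9 + 550·148.7 + 390·93.6)/1650 = 158.17212
V̂(ȳ_st) = Σ W_h² s_h²/n_h, with W_h = N_h/N and N = 1650:
  stratum Q1: (480/1650)²·114.9²/114 = 9.80054
  stratum Q2: (230/1650)²·4.1²/40 = 0.00816574
  stratum Q3: (550/1650)²·48.0²/114 = 2.24561
  stratum Q4: (390/1650)²·49.6²/18 = 7.63576
V̂(ȳ_st) = 19.6901
SE(ȳ_st) = √19.6901 = 4.43735

ȳ_st ≈ 158.172, SE ≈ 4.44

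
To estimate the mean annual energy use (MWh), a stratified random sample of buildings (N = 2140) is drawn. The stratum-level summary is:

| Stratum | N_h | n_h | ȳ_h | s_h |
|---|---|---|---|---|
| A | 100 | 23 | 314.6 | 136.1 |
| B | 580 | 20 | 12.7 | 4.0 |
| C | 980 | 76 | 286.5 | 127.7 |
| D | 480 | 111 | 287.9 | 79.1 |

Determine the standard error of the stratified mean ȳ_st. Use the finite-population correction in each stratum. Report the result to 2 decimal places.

V̂(ȳ_st) = Σ W_h² (1 − n_h/N_h) s_h²/n_h, with W_h = N_h/N and N = 2140:
  stratum A: (100/2140)²·(1 − 23/100)·136.1²/23 = 1.3541
  stratum B: (580/2140)²·(1 − 20/580)·4.0²/20 = 0.0567386
  stratum C: (980/2140)²·(1 − 76/980)·127.7²/76 = 41.5083
  stratum D: (480/2140)²·(1 − 111/480)·79.1²/111 = 2.18007
V̂(ȳ_st) = 45.0992
SE(ȳ_st) = √45.0992 = 6.7156

SE(ȳ_st) ≈ 6.72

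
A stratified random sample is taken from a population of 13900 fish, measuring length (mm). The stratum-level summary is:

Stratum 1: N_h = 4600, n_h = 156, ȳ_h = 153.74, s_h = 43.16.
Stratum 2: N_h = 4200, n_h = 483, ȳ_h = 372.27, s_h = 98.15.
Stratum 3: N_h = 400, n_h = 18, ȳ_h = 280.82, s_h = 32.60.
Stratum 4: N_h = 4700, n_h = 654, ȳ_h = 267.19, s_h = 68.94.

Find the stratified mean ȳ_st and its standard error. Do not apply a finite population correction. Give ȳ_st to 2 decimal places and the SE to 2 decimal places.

ȳ_st ≈ 261.79, SE ≈ 2.00

ȳ_st = Σ W_h ȳ_h = (4600·153.74 + 4200·372.27 + 400·280.82 + 4700·267.19)/13900 = 261.78842
V̂(ȳ_st) = Σ W_h² s_h²/n_h, with W_h = N_h/N and N = 13900:
  stratum 1: (4600/13900)²·43.16²/156 = 1.30775
  stratum 2: (4200/13900)²·98.15²/483 = 1.82097
  stratum 3: (400/13900)²·32.60²/18 = 0.0488937
  stratum 4: (4700/13900)²·68.94²/654 = 0.830866
V̂(ȳ_st) = 4.00848
SE(ȳ_st) = √4.00848 = 2.00212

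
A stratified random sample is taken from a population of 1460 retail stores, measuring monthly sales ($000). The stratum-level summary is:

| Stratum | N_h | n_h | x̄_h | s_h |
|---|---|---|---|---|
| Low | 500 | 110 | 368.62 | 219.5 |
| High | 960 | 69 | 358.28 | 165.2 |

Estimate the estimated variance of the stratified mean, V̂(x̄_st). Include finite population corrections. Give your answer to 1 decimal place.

V̂(x̄_st) = Σ W_h² (1 − n_h/N_h) s_h²/n_h, with W_h = N_h/N and N = 1460:
  stratum Low: (500/1460)²·(1 − 110/500)·219.5²/110 = 40.0687
  stratum High: (960/1460)²·(1 − 69/960)·165.2²/69 = 158.714
V̂(x̄_st) = 198.782

V̂(x̄_st) ≈ 198.8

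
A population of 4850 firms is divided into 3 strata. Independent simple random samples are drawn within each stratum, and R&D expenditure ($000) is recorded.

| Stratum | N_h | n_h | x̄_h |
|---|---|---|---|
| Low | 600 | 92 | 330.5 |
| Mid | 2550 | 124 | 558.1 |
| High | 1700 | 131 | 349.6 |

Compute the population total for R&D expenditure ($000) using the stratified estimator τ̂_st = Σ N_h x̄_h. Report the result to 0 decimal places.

τ̂_st = Σ N_h x̄_h = 600·330.5 + 2550·558.1 + 1700·349.6 = 2215775

τ̂_st ≈ 2215775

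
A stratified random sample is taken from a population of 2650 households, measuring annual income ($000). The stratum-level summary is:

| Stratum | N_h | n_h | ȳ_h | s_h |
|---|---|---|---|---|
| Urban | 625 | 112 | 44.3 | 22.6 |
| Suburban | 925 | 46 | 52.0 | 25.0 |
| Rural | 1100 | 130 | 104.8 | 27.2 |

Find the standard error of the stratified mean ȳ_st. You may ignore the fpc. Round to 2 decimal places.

SE(ȳ_st) ≈ 1.70

V̂(ȳ_st) = Σ W_h² s_h²/n_h, with W_h = N_h/N and N = 2650:
  stratum Urban: (625/2650)²·22.6²/112 = 0.253669
  stratum Suburban: (925/2650)²·25.0²/46 = 1.65544
  stratum Rural: (1100/2650)²·27.2²/130 = 0.980591
V̂(ȳ_st) = 2.8897
SE(ȳ_st) = √2.8897 = 1.69991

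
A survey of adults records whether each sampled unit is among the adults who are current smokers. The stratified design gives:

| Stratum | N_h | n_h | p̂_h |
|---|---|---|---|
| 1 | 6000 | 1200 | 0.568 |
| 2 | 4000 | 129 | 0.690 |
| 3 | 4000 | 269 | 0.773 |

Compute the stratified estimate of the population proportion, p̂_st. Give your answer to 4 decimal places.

p̂_st ≈ 0.6614

N = 14000; stratum weights W_h = N_h/N.
p̂_st = Σ W_h p̂_h = (6000·0.568 + 4000·0.690 + 4000·0.773)/14000 = 0.66143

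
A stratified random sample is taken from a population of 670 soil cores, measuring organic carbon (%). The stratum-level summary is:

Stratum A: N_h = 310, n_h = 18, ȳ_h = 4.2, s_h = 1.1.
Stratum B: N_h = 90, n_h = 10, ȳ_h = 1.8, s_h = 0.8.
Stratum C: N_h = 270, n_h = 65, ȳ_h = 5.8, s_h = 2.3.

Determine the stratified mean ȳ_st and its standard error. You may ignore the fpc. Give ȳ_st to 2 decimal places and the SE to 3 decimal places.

ȳ_st ≈ 4.52, SE ≈ 0.170

ȳ_st = Σ W_h ȳ_h = (310·4.2 + 90·1.8 + 270·5.8)/670 = 4.52239
V̂(ȳ_st) = Σ W_h² s_h²/n_h, with W_h = N_h/N and N = 670:
  stratum A: (310/670)²·1.1²/18 = 0.0143909
  stratum B: (90/670)²·0.8²/10 = 0.00115482
  stratum C: (270/670)²·2.3²/65 = 0.0132166
V̂(ȳ_st) = 0.0287623
SE(ȳ_st) = √0.0287623 = 0.169595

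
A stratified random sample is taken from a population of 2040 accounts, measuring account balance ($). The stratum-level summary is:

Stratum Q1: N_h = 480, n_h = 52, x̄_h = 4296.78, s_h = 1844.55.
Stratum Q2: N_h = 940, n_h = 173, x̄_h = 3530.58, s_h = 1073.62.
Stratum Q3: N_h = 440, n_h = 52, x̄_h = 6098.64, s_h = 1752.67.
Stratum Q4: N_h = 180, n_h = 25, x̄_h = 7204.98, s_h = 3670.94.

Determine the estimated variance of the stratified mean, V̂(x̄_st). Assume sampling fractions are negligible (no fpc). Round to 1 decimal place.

V̂(x̄_st) = Σ W_h² s_h²/n_h, with W_h = N_h/N and N = 2040:
  stratum Q1: (480/2040)²·1844.55²/52 = 3622.43
  stratum Q2: (940/2040)²·1073.62²/173 = 1414.65
  stratum Q3: (440/2040)²·1752.67²/52 = 2748.16
  stratum Q4: (180/2040)²·3670.94²/25 = 4196.62
V̂(x̄_st) = 11981.9

V̂(x̄_st) ≈ 11981.9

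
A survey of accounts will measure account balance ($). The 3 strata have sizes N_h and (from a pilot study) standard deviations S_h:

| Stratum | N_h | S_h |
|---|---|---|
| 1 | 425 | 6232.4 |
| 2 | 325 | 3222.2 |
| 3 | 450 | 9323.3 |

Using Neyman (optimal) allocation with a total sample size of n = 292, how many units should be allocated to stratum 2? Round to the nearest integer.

Neyman allocation: n_h = n · N_h S_h / Σ N_i S_i, with n = 292.
  stratum 1: N_h·S_h = 425·6232.4 = 2648770.00
  stratum 2: N_h·S_h = 325·3222.2 = 1047215.00
  stratum 3: N_h·S_h = 450·9323.3 = 4195485.00
Σ N_h S_h = 7891470.00
n for stratum 2 = 292·1047215.00/7891470.00 = 38.749 → 39

39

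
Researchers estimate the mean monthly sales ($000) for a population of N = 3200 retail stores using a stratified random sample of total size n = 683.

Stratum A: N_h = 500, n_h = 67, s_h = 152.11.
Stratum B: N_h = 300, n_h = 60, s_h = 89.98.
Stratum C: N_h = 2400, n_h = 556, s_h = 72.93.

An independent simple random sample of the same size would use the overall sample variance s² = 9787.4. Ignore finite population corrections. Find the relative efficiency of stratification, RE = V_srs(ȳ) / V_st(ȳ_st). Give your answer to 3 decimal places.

V̂(ȳ_st) = Σ W_h² s_h²/n_h, with W_h = N_h/N and N = 3200:
  stratum A: (500/3200)²·152.11²/67 = 8.43103
  stratum B: (300/3200)²·89.98²/60 = 1.186
  stratum C: (2400/3200)²·72.93²/556 = 5.38096
V_st = 14.998
V_srs = s²/n = 9787.4/683 = 14.33
Relative efficiency = V_srs / V_st = 14.33/14.998 = 0.9555

RE ≈ 0.955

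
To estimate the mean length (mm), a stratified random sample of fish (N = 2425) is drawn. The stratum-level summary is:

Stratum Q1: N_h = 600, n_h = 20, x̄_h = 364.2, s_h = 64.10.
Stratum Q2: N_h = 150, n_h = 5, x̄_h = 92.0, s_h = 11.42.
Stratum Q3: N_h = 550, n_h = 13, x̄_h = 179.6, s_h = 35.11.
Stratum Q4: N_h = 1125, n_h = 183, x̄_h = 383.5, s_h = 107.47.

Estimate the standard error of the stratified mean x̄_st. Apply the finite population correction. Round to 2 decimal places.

V̂(x̄_st) = Σ W_h² (1 − n_h/N_h) s_h²/n_h, with W_h = N_h/N and N = 2425:
  stratum Q1: (600/2425)²·(1 − 20/600)·64.10²/20 = 12.1574
  stratum Q2: (150/2425)²·(1 − 5/150)·11.42²/5 = 0.0964713
  stratum Q3: (550/2425)²·(1 − 13/550)·35.11²/13 = 4.76246
  stratum Q4: (1125/2425)²·(1 − 183/1125)·107.47²/183 = 11.3737
V̂(x̄_st) = 28.3901
SE(x̄_st) = √28.3901 = 5.32824

SE(x̄_st) ≈ 5.33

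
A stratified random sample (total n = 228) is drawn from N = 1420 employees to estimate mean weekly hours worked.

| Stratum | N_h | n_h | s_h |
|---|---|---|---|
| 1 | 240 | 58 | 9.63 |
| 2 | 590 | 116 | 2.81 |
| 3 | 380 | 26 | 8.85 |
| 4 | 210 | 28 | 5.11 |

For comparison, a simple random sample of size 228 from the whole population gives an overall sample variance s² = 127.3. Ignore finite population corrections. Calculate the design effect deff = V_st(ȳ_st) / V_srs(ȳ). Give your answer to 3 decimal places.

V̂(ȳ_st) = Σ W_h² s_h²/n_h, with W_h = N_h/N and N = 1420:
  stratum 1: (240/1420)²·9.63²/58 = 0.0456741
  stratum 2: (590/1420)²·2.81²/116 = 0.0117512
  stratum 3: (380/1420)²·8.85²/26 = 0.215727
  stratum 4: (210/1420)²·5.11²/28 = 0.020396
V_st = 0.293548
V_srs = s²/n = 127.3/228 = 0.558333
deff = V_st / V_srs = 0.293548/0.558333 = 0.5258

deff ≈ 0.526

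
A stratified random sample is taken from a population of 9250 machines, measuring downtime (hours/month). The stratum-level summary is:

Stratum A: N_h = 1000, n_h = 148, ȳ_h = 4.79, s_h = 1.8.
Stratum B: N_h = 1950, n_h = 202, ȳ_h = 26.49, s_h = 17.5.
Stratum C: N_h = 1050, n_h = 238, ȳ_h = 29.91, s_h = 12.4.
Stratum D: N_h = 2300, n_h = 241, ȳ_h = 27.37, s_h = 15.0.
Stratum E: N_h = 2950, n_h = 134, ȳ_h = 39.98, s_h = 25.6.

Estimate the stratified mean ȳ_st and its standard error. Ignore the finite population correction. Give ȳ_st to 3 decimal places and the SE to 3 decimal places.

ȳ_st = Σ W_h ȳ_h = (1000·4.79 + 1950·26.49 + 1050·29.91 + 2300·27.37 + 2950·39.98)/9250 = 29.05330
V̂(ȳ_st) = Σ W_h² s_h²/n_h, with W_h = N_h/N and N = 9250:
  stratum A: (1000/9250)²·1.8²/148 = 0.000255858
  stratum B: (1950/9250)²·17.5²/202 = 0.0673768
  stratum C: (1050/9250)²·12.4²/238 = 0.00832456
  stratum D: (2300/9250)²·15.0²/241 = 0.0577215
  stratum E: (2950/9250)²·25.6²/134 = 0.497434
V̂(ȳ_st) = 0.631113
SE(ȳ_st) = √0.631113 = 0.794426

ȳ_st ≈ 29.053, SE ≈ 0.794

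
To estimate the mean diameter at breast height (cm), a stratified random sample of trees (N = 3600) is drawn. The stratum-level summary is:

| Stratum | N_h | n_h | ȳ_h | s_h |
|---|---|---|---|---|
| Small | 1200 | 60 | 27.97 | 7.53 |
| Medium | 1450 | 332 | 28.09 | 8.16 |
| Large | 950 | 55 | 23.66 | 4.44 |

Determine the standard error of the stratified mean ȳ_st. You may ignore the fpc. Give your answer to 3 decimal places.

V̂(ȳ_st) = Σ W_h² s_h²/n_h, with W_h = N_h/N and N = 3600:
  stratum Small: (1200/3600)²·7.53²/60 = 0.105002
  stratum Medium: (1450/3600)²·8.16²/332 = 0.0325367
  stratum Large: (950/3600)²·4.44²/55 = 0.0249601
V̂(ȳ_st) = 0.162498
SE(ȳ_st) = √0.162498 = 0.403111

SE(ȳ_st) ≈ 0.403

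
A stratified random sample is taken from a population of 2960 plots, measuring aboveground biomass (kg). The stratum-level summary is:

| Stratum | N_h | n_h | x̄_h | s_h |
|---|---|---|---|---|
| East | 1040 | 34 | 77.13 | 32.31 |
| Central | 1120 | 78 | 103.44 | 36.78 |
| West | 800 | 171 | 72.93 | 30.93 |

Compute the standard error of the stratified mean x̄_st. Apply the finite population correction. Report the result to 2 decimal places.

V̂(x̄_st) = Σ W_h² (1 − n_h/N_h) s_h²/n_h, with W_h = N_h/N and N = 2960:
  stratum East: (1040/2960)²·(1 − 34/1040)·32.31²/34 = 3.66643
  stratum Central: (1120/2960)²·(1 − 78/1120)·36.78²/78 = 2.3101
  stratum West: (800/2960)²·(1 − 171/800)·30.93²/171 = 0.321308
V̂(x̄_st) = 6.29784
SE(x̄_st) = √6.29784 = 2.50955

SE(x̄_st) ≈ 2.51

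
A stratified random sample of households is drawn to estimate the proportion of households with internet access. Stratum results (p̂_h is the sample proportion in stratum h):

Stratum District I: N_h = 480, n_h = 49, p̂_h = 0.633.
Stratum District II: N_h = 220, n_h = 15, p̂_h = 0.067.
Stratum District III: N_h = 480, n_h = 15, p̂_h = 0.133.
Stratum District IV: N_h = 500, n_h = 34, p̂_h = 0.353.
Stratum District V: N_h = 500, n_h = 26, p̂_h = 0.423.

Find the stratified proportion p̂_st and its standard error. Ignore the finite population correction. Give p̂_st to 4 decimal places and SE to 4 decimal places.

p̂_st ≈ 0.3534, SE ≈ 0.0395

N = 2180; stratum weights W_h = N_h/N.
p̂_st = Σ W_h p̂_h = (480·0.633 + 220·0.067 + 480·0.133 + 500·0.353 + 500·0.423)/2180 = 0.35340
V̂(p̂_st) = Σ W_h² p̂_h(1−p̂_h)/(n_h−1):
  stratum District I: (480/2180)²·0.633·0.367/48 = 0.000234638
  stratum District II: (220/2180)²·0.067·0.933/14 = 4.54738e-05
  stratum District III: (480/2180)²·0.133·0.867/14 = 0.000399312
  stratum District IV: (500/2180)²·0.353·0.647/33 = 0.000364076
  stratum District V: (500/2180)²·0.423·0.577/25 = 0.000513574
V̂(p̂_st) = 0.00155707; SE = √V̂ = 0.0394598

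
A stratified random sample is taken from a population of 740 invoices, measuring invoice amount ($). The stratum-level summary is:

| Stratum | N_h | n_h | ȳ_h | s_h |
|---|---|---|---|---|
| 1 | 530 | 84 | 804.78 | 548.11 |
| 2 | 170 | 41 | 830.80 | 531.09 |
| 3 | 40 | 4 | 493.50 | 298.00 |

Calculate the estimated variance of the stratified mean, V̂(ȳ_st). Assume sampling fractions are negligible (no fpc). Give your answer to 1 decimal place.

V̂(ȳ_st) = Σ W_h² s_h²/n_h, with W_h = N_h/N and N = 740:
  stratum 1: (530/740)²·548.11²/84 = 1834.61
  stratum 2: (170/740)²·531.09²/41 = 363.067
  stratum 3: (40/740)²·298.00²/4 = 64.8678
V̂(ȳ_st) = 2262.55

V̂(ȳ_st) ≈ 2262.5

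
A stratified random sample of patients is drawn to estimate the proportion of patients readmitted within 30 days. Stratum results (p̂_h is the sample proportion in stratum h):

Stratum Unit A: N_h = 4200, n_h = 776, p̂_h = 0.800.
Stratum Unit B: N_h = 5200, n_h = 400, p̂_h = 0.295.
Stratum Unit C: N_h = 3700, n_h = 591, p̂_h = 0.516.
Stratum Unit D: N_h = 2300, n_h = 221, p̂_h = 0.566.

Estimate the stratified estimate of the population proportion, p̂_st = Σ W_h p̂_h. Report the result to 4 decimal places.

p̂_st ≈ 0.5263

N = 15400; stratum weights W_h = N_h/N.
p̂_st = Σ W_h p̂_h = (4200·0.800 + 5200·0.295 + 3700·0.516 + 2300·0.566)/15400 = 0.52630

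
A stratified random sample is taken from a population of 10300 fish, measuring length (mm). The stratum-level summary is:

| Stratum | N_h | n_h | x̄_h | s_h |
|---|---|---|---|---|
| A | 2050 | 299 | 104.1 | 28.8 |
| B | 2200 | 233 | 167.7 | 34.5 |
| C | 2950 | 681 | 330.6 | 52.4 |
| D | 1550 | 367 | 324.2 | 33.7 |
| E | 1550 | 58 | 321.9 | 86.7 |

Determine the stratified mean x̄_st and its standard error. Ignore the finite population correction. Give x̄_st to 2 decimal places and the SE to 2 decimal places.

x̄_st ≈ 248.45, SE ≈ 1.92

x̄_st = Σ W_h x̄_h = (2050·104.1 + 2200·167.7 + 2950·330.6 + 1550·324.2 + 1550·321.9)/10300 = 248.45340
V̂(x̄_st) = Σ W_h² s_h²/n_h, with W_h = N_h/N and N = 10300:
  stratum A: (2050/10300)²·28.8²/299 = 0.109887
  stratum B: (2200/10300)²·34.5²/233 = 0.233052
  stratum C: (2950/10300)²·52.4²/681 = 0.330739
  stratum D: (1550/10300)²·33.7²/367 = 0.0700782
  stratum E: (1550/10300)²·86.7²/58 = 2.93494
V̂(x̄_st) = 3.6787
SE(x̄_st) = √3.6787 = 1.91799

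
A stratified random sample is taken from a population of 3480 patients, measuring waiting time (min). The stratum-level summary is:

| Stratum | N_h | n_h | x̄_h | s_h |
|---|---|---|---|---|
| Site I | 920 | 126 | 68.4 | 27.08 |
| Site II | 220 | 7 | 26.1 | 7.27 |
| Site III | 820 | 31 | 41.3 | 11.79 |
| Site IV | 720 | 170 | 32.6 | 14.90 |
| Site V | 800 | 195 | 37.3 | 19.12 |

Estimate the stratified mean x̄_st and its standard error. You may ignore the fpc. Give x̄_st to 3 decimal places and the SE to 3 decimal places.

x̄_st ≈ 44.784, SE ≈ 0.917

x̄_st = Σ W_h x̄_h = (920·68.4 + 220·26.1 + 820·41.3 + 720·32.6 + 800·37.3)/3480 = 44.78391
V̂(x̄_st) = Σ W_h² s_h²/n_h, with W_h = N_h/N and N = 3480:
  stratum Site I: (920/3480)²·27.08²/126 = 0.406765
  stratum Site II: (220/3480)²·7.27²/7 = 0.0301757
  stratum Site III: (820/3480)²·11.79²/31 = 0.248963
  stratum Site IV: (720/3480)²·14.90²/170 = 0.0559024
  stratum Site V: (800/3480)²·19.12²/195 = 0.0990747
V̂(x̄_st) = 0.840881
SE(x̄_st) = √0.840881 = 0.916996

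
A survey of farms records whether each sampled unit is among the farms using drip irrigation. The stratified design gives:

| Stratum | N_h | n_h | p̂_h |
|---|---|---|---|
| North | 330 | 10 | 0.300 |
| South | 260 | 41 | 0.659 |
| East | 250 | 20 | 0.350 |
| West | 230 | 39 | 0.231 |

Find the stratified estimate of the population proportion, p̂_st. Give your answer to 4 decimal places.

N = 1070; stratum weights W_h = N_h/N.
p̂_st = Σ W_h p̂_h = (330·0.300 + 260·0.659 + 250·0.350 + 230·0.231)/1070 = 0.38408

p̂_st ≈ 0.3841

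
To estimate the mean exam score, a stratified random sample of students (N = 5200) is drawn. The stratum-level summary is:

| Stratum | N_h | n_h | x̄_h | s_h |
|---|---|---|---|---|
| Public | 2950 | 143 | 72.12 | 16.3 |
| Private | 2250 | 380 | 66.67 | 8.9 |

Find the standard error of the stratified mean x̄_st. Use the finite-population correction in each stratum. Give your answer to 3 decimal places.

V̂(x̄_st) = Σ W_h² (1 − n_h/N_h) s_h²/n_h, with W_h = N_h/N and N = 5200:
  stratum Public: (2950/5200)²·(1 − 143/2950)·16.3²/143 = 0.56898
  stratum Private: (2250/5200)²·(1 − 380/2250)·8.9²/380 = 0.032435
V̂(x̄_st) = 0.601415
SE(x̄_st) = √0.601415 = 0.775509

SE(x̄_st) ≈ 0.776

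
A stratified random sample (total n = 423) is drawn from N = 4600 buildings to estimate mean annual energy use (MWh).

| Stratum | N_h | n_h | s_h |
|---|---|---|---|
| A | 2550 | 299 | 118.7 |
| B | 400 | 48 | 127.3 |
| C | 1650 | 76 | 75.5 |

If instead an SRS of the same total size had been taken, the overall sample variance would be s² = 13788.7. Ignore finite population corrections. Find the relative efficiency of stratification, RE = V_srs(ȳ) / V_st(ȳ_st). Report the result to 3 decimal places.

V̂(ȳ_st) = Σ W_h² s_h²/n_h, with W_h = N_h/N and N = 4600:
  stratum A: (2550/4600)²·118.7²/299 = 14.4809
  stratum B: (400/4600)²·127.3²/48 = 2.55282
  stratum C: (1650/4600)²·75.5²/76 = 9.65012
V_st = 26.6838
V_srs = s²/n = 13788.7/423 = 32.5974
Relative efficiency = V_srs / V_st = 32.5974/26.6838 = 1.2216

RE ≈ 1.222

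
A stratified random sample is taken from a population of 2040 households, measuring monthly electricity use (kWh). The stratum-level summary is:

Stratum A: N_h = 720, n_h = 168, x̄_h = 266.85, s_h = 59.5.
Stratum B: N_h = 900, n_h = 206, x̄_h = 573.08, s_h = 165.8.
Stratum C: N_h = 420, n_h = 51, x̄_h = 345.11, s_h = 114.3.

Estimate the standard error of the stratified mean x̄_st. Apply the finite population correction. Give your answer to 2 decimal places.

V̂(x̄_st) = Σ W_h² (1 − n_h/N_h) s_h²/n_h, with W_h = N_h/N and N = 2040:
  stratum A: (720/2040)²·(1 − 168/720)·59.5²/168 = 2.0125
  stratum B: (900/2040)²·(1 − 206/900)·165.8²/206 = 20.0283
  stratum C: (420/2040)²·(1 − 51/420)·114.3²/51 = 9.53976
V̂(x̄_st) = 31.5805
SE(x̄_st) = √31.5805 = 5.61966

SE(x̄_st) ≈ 5.62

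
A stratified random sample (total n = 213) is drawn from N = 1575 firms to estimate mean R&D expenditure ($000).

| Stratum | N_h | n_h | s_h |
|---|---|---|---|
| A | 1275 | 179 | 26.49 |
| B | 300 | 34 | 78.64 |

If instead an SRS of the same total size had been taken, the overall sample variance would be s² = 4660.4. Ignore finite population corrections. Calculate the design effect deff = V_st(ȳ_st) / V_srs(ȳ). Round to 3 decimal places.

V̂(ȳ_st) = Σ W_h² s_h²/n_h, with W_h = N_h/N and N = 1575:
  stratum A: (1275/1575)²·26.49²/179 = 2.56904
  stratum B: (300/1575)²·78.64²/34 = 6.59917
V_st = 9.16821
V_srs = s²/n = 4660.4/213 = 21.8798
deff = V_st / V_srs = 9.16821/21.8798 = 0.4190

deff ≈ 0.419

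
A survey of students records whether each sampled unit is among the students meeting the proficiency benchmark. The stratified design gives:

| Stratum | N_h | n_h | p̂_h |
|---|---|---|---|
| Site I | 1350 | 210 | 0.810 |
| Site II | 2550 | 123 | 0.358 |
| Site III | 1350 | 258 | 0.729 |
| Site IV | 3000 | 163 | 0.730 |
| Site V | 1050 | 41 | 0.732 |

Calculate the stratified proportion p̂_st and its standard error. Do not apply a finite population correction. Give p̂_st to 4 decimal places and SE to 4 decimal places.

N = 9300; stratum weights W_h = N_h/N.
p̂_st = Σ W_h p̂_h = (1350·0.810 + 2550·0.358 + 1350·0.729 + 3000·0.730 + 1050·0.732)/9300 = 0.63969
V̂(p̂_st) = Σ W_h² p̂_h(1−p̂_h)/(n_h−1):
  stratum Site I: (1350/9300)²·0.810·0.190/209 = 1.55165e-05
  stratum Site II: (2550/9300)²·0.358·0.642/122 = 0.000141636
  stratum Site III: (1350/9300)²·0.729·0.271/257 = 1.61981e-05
  stratum Site IV: (3000/9300)²·0.730·0.270/162 = 0.000126604
  stratum Site V: (1050/9300)²·0.732·0.268/40 = 6.25171e-05
V̂(p̂_st) = 0.000362472; SE = √V̂ = 0.0190387

p̂_st ≈ 0.6397, SE ≈ 0.0190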